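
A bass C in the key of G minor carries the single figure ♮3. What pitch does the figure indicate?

E

Counting 2 letter steps above C lands on E; in G minor, that letter is Eb.
The ♮3 figure makes it natural, giving E.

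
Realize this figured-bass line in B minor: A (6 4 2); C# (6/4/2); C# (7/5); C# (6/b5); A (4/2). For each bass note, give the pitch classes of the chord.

A, B, D, F# | C#, D, F#, A | C#, E, G, B | C#, E, Gb, A | A, B, D, F#

A (6/4/2): A, B, D, F#.
C# (6/4/2): C#, D, F#, A.
C# (7/5/3): C#, E, G, B.
C# (6/b5/3): C#, E, Gb, A.
A (6/4/2): A, B, D, F#.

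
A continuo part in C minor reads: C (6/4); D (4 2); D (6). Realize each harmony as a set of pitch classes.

C (6/4): C, F, Ab.
D (6/4/2): D, Eb, G, Bb.
D (6/3): D, F, Bb.

C, F, Ab | D, Eb, G, Bb | D, F, Bb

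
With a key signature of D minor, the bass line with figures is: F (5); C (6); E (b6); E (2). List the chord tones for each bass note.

F, A, C | C, E, A | E, G, Cb | E, F, A, C

F (5/3): F, A, C.
C (6/3): C, E, A.
E (b6/3): E, G, Cb.
E (6/4/2): E, F, A, C.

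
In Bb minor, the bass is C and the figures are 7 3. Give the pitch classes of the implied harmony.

The written figures 7 3 are shorthand for 7/5/3: the 5 is implied.
A third above C in this key is Eb.
A fifth above C in this key is Gb.
A seventh above C in this key is Bb.
Together with the bass C, this spells C half-diminished seventh in root position.

C, Eb, Gb, Bb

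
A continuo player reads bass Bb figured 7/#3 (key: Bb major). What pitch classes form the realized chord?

Bb, D#, F, A

The written figures 7/#3 are shorthand for 7/5/3: the 5 is implied.
A third above Bb in this key is D, raised to D# by the sharp.
A fifth above Bb in this key is F.
A seventh above Bb in this key is A.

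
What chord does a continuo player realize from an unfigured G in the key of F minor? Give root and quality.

G diminished

An unfigured bass indicates a triad in root position.
In root position the bass is the root, so the root is G.
The chord tones are G, Bb, Db, giving G diminished.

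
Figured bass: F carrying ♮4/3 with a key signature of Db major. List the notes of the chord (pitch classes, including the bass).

The written figures ♮4/3 are shorthand for 6/4/3: the 6 is implied.
A third above F in this key is Ab.
A fourth above F in this key is Bb, made natural (B) by the ♮ figure.
A sixth above F in this key is Db.

F, Ab, B, Db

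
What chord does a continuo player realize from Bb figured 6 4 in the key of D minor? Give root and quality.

The figures 6 4 indicate a triad in second inversion.
In second inversion the root lies a fourth above the bass: a fourth above Bb in D minor is E.
The chord tones are Bb, E, G, giving E diminished.

E diminished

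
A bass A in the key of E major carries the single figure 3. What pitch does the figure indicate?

C#

Counting 2 letter steps above A lands on C; in E major, that letter is C#.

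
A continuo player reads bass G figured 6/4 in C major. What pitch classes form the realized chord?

A fourth above G in this key is C.
A sixth above G in this key is E.
Together with the bass G, this spells C major in second inversion.

G, C, E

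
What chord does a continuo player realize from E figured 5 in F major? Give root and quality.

E diminished

The figures 5 indicate a triad in root position.
In root position the bass is the root, so the root is E.
The chord tones are E, G, Bb, giving E diminished.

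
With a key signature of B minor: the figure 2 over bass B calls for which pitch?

Counting 1 letter step above B lands on C; in B minor, that letter is C#.

C#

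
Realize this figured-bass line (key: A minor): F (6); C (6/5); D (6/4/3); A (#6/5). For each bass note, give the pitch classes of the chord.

F, A, D | C, E, G, A | D, F, G, B | A, C, E, F#

F (6/3): F, A, D.
C (6/5/3): C, E, G, A.
D (6/4/3): D, F, G, B.
A (#6/5/3): A, C, E, F#.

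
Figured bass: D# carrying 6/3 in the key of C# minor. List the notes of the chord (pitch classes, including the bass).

D#, F#, B

A third above D# in this key is F#.
A sixth above D# in this key is B.
Together with the bass D#, this spells B major in first inversion.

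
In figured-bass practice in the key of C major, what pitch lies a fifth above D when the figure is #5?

Counting 4 letter steps above D lands on A; in C major, that letter is A.
The #5 figure raises it a semitone, giving A#.

A#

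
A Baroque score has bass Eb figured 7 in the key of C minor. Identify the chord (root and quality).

The figures 7 indicate a seventh chord in root position.
In root position the bass is the root, so the root is Eb.
The chord tones are Eb, G, Bb, D, giving Eb major seventh.

Eb major seventh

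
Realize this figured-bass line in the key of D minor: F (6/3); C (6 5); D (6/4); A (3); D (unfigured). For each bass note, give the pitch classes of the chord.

F, A, D | C, E, G, A | D, G, Bb | A, C, E | D, F, A

F (6/3): F, A, D.
C (6/5/3): C, E, G, A.
D (6/4): D, G, Bb.
A (5/3): A, C, E.
D (5/3): D, F, A.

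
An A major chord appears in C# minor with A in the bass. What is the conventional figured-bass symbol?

A is the root of A major, so the chord is in root position.
A triad in root position is figured 5/3, conventionally abbreviated (no figures — root-position triad).

no figures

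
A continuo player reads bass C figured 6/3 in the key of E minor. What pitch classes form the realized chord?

C, E, A

A third above C in this key is E.
A sixth above C in this key is A.
Together with the bass C, this spells A minor in first inversion.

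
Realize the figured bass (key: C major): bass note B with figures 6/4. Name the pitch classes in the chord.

B, E, G

A fourth above B in this key is E.
A sixth above B in this key is G.
Together with the bass B, this spells E minor in second inversion.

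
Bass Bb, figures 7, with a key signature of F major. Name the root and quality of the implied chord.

Bb major seventh

The figures 7 indicate a seventh chord in root position.
In root position the bass is the root, so the root is Bb.
The chord tones are Bb, D, F, A, giving Bb major seventh.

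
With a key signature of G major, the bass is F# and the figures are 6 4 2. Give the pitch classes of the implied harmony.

F#, G, B, D

A second above F# in this key is G.
A fourth above F# in this key is B.
A sixth above F# in this key is D.
Together with the bass F#, this spells G major seventh in third inversion.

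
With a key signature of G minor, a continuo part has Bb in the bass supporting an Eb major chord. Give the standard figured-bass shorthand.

Bb is the fifth of Eb major, so the chord is in second inversion.
A triad in second inversion is figured 6/4, conventionally abbreviated 6/4.

6/4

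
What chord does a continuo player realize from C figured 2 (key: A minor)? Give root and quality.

The figures 2 indicate a seventh chord in third inversion.
In third inversion the root lies a second above the bass: a second above C in A minor is D.
The chord tones are C, D, F, A, giving D minor seventh.

D minor seventh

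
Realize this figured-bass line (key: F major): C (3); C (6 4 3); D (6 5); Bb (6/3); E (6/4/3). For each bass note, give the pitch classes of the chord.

C, E, G | C, E, F, A | D, F, A, Bb | Bb, D, G | E, G, A, C

C (5/3): C, E, G.
C (6/4/3): C, E, F, A.
D (6/5/3): D, F, A, Bb.
Bb (6/3): Bb, D, G.
E (6/4/3): E, G, A, C.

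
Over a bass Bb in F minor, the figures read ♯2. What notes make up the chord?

The written figures ♯2 are shorthand for 6/4/2: the 6/4 are implied.
A second above Bb in this key is C, raised to C# by the sharp.
A fourth above Bb in this key is Eb.
A sixth above Bb in this key is G.

Bb, C#, Eb, G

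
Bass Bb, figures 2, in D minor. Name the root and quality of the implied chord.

The figures 2 indicate a seventh chord in third inversion.
In third inversion the root lies a second above the bass: a second above Bb in D minor is C.
The chord tones are Bb, C, E, G, giving C dominant seventh.

C dominant seventh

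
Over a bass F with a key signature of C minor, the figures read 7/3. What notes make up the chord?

F, Ab, C, Eb

The written figures 7/3 are shorthand for 7/5/3: the 5 is implied.
A third above F in this key is Ab.
A fifth above F in this key is C.
A seventh above F in this key is Eb.
Together with the bass F, this spells F minor seventh in root position.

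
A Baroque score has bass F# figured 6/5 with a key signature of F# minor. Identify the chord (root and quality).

D major seventh

The figures 6/5 indicate a seventh chord in first inversion.
In first inversion the root lies a sixth above the bass: a sixth above F# in F# minor is D.
The chord tones are F#, A, C#, D, giving D major seventh.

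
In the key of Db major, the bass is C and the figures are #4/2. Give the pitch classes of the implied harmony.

The written figures #4/2 are shorthand for 6/4/2: the 6 is implied.
A second above C in this key is Db.
A fourth above C in this key is F, raised to F# by the sharp.
A sixth above C in this key is Ab.

C, Db, F#, Ab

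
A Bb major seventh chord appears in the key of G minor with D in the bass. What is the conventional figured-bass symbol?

6/5

D is the third of Bb major seventh, so the chord is in first inversion.
A seventh chord in first inversion is figured 6/5/3, conventionally abbreviated 6/5.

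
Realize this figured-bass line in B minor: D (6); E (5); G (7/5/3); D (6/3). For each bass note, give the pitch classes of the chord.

D, F#, B | E, G, B | G, B, D, F# | D, F#, B

D (6/3): D, F#, B.
E (5/3): E, G, B.
G (7/5/3): G, B, D, F#.
D (6/3): D, F#, B.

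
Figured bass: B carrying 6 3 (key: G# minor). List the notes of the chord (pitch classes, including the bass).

A third above B in this key is D#.
A sixth above B in this key is G#.
Together with the bass B, this spells G# minor in first inversion.

B, D#, G#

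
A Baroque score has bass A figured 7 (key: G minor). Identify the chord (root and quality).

A half-diminished seventh

The figures 7 indicate a seventh chord in root position.
In root position the bass is the root, so the root is A.
The chord tones are A, C, Eb, G, giving A half-diminished seventh.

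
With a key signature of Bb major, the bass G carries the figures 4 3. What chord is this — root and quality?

The figures 4 3 indicate a seventh chord in second inversion.
In second inversion the root lies a fourth above the bass: a fourth above G in Bb major is C.
The chord tones are G, Bb, C, Eb, giving C minor seventh.

C minor seventh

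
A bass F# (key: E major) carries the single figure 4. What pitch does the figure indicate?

B

Counting 3 letter steps above F# lands on B; in E major, that letter is B.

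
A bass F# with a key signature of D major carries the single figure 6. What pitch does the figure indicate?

Counting 5 letter steps above F# lands on D; in D major, that letter is D.

D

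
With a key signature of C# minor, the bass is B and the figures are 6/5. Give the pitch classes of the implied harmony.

B, D#, F#, G#

The written figures 6/5 are shorthand for 6/5/3: the 3 is implied.
A third above B in this key is D#.
A fifth above B in this key is F#.
A sixth above B in this key is G#.
Together with the bass B, this spells G# minor seventh in first inversion.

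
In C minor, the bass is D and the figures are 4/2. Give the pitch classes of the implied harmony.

D, Eb, G, Bb

The written figures 4/2 are shorthand for 6/4/2: the 6 is implied.
A second above D in this key is Eb.
A fourth above D in this key is G.
A sixth above D in this key is Bb.
Together with the bass D, this spells Eb major seventh in third inversion.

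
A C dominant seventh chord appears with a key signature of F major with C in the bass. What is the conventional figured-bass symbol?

C is the root of C dominant seventh, so the chord is in root position.
A seventh chord in root position is figured 7/5/3, conventionally abbreviated 7.

7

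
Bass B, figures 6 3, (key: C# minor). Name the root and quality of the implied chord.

The figures 6 3 indicate a triad in first inversion.
In first inversion the root lies a sixth above the bass: a sixth above B in C# minor is G#.
The chord tones are B, D#, G#, giving G# minor.

G# minor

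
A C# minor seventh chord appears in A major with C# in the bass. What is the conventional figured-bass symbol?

C# is the root of C# minor seventh, so the chord is in root position.
A seventh chord in root position is figured 7/5/3, conventionally abbreviated 7.

7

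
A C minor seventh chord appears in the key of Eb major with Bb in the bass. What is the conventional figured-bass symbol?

Bb is the seventh of C minor seventh, so the chord is in third inversion.
A seventh chord in third inversion is figured 6/4/2, conventionally abbreviated 4/2.

4/2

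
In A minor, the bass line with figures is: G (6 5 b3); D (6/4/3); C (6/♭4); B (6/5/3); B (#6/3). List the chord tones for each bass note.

G, Bb, D, E | D, F, G, B | C, Fb, A | B, D, F, G | B, D, G#

G (6/5/b3): G, Bb, D, E.
D (6/4/3): D, F, G, B.
C (6/b4): C, Fb, A.
B (6/5/3): B, D, F, G.
B (#6/3): B, D, G#.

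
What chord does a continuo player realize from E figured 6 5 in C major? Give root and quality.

The figures 6 5 indicate a seventh chord in first inversion.
In first inversion the root lies a sixth above the bass: a sixth above E in C major is C.
The chord tones are E, G, B, C, giving C major seventh.

C major seventh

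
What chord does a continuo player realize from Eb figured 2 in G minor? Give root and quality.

The figures 2 indicate a seventh chord in third inversion.
In third inversion the root lies a second above the bass: a second above Eb in G minor is F.
The chord tones are Eb, F, A, C, giving F dominant seventh.

F dominant seventh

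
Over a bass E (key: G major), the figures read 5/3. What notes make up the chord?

E, G, B

A third above E in this key is G.
A fifth above E in this key is B.
Together with the bass E, this spells E minor in root position.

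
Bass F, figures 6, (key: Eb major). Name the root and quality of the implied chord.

The figures 6 indicate a triad in first inversion.
In first inversion the root lies a sixth above the bass: a sixth above F in Eb major is D.
The chord tones are F, Ab, D, giving D diminished.

D diminished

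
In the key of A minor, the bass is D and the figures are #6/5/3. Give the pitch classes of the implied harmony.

A third above D in this key is F.
A fifth above D in this key is A.
A sixth above D in this key is B, raised to B# by the sharp.

D, F, A, B#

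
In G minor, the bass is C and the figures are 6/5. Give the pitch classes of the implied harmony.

The written figures 6/5 are shorthand for 6/5/3: the 3 is implied.
A third above C in this key is Eb.
A fifth above C in this key is G.
A sixth above C in this key is A.
Together with the bass C, this spells A half-diminished seventh in first inversion.

C, Eb, G, A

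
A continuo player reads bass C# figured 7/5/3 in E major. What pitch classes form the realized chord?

C#, E, G#, B

A third above C# in this key is E.
A fifth above C# in this key is G#.
A seventh above C# in this key is B.
Together with the bass C#, this spells C# minor seventh in root position.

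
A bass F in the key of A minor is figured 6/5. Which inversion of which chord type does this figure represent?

seventh chord, first inversion

6/5 is shorthand for 6/5/3.
Intervals of 6/5/3 above the bass form a seventh chord; the bass is the third, so this is first inversion.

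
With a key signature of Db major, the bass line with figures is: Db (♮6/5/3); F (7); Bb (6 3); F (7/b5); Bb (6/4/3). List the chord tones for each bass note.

Db, F, Ab, B | F, Ab, C, Eb | Bb, Db, Gb | F, Ab, Cb, Eb | Bb, Db, Eb, Gb

Db (♮6/5/3): Db, F, Ab, B.
F (7/5/3): F, Ab, C, Eb.
Bb (6/3): Bb, Db, Gb.
F (7/b5/3): F, Ab, Cb, Eb.
Bb (6/4/3): Bb, Db, Eb, Gb.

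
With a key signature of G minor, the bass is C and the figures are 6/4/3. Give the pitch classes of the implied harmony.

A third above C in this key is Eb.
A fourth above C in this key is F.
A sixth above C in this key is A.
Together with the bass C, this spells F dominant seventh in second inversion.

C, Eb, F, A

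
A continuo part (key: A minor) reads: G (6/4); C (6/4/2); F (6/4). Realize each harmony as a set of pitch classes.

G (6/4): G, C, E.
C (6/4/2): C, D, F, A.
F (6/4): F, B, D.

G, C, E | C, D, F, A | F, B, D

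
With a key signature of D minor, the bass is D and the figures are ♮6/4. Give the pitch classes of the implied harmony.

A fourth above D in this key is G.
A sixth above D in this key is Bb, made natural (B) by the ♮ figure.
Together with the bass D, this spells G major in second inversion.

D, G, B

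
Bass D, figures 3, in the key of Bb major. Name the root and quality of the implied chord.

D minor

The figures 3 indicate a triad in root position.
In root position the bass is the root, so the root is D.
The chord tones are D, F, A, giving D minor.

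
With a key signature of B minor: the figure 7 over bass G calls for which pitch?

Counting 6 letter steps above G lands on F; in B minor, that letter is F#.

F#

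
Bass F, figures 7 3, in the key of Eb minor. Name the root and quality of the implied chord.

F half-diminished seventh

The figures 7 3 indicate a seventh chord in root position.
In root position the bass is the root, so the root is F.
The chord tones are F, Ab, Cb, Eb, giving F half-diminished seventh.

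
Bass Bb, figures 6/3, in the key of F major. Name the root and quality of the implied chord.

The figures 6/3 indicate a triad in first inversion.
In first inversion the root lies a sixth above the bass: a sixth above Bb in F major is G.
The chord tones are Bb, D, G, giving G minor.

G minor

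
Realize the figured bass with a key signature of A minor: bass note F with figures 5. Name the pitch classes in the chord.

The written figures 5 are shorthand for 5/3: the 3 is implied.
A third above F in this key is A.
A fifth above F in this key is C.
Together with the bass F, this spells F major in root position.

F, A, C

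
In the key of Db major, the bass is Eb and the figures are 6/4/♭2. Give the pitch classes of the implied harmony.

Eb, Fb, Ab, C

A second above Eb in this key is F, lowered to Fb by the flat.
A fourth above Eb in this key is Ab.
A sixth above Eb in this key is C.
Together with the bass Eb, this spells Fb augmented major seventh in third inversion.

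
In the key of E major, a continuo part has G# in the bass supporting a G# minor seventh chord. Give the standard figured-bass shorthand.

G# is the root of G# minor seventh, so the chord is in root position.
A seventh chord in root position is figured 7/5/3, conventionally abbreviated 7.

7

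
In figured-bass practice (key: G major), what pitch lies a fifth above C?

G

Counting 4 letter steps above C lands on G; in G major, that letter is G.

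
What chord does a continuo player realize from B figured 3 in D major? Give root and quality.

B minor

The figures 3 indicate a triad in root position.
In root position the bass is the root, so the root is B.
The chord tones are B, D, F#, giving B minor.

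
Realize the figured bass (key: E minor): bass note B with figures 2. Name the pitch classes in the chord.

B, C, E, G

The written figures 2 are shorthand for 6/4/2: the 6/4 are implied.
A second above B in this key is C.
A fourth above B in this key is E.
A sixth above B in this key is G.
Together with the bass B, this spells C major seventh in third inversion.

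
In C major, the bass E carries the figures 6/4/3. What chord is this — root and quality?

A minor seventh

The figures 6/4/3 indicate a seventh chord in second inversion.
In second inversion the root lies a fourth above the bass: a fourth above E in C major is A.
The chord tones are E, G, A, C, giving A minor seventh.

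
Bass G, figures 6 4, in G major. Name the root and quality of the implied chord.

The figures 6 4 indicate a triad in second inversion.
In second inversion the root lies a fourth above the bass: a fourth above G in G major is C.
The chord tones are G, C, E, giving C major.

C major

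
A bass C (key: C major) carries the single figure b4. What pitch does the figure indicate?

Counting 3 letter steps above C lands on F; in C major, that letter is F.
The b4 figure lowers it a semitone, giving Fb.

Fb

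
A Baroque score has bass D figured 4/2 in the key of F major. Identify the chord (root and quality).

The figures 4/2 indicate a seventh chord in third inversion.
In third inversion the root lies a second above the bass: a second above D in F major is E.
The chord tones are D, E, G, Bb, giving E half-diminished seventh.

E half-diminished seventh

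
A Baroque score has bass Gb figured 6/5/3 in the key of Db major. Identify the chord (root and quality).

Eb minor seventh

The figures 6/5/3 indicate a seventh chord in first inversion.
In first inversion the root lies a sixth above the bass: a sixth above Gb in Db major is Eb.
The chord tones are Gb, Bb, Db, Eb, giving Eb minor seventh.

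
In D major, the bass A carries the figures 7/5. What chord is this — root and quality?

A dominant seventh

The figures 7/5 indicate a seventh chord in root position.
In root position the bass is the root, so the root is A.
The chord tones are A, C#, E, G, giving A dominant seventh.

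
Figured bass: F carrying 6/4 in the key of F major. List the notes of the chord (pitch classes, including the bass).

A fourth above F in this key is Bb.
A sixth above F in this key is D.
Together with the bass F, this spells Bb major in second inversion.

F, Bb, D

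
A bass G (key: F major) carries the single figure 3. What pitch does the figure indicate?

Bb

Counting 2 letter steps above G lands on B; in F major, that letter is Bb.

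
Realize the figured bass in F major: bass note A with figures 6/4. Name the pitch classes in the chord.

A, D, F

A fourth above A in this key is D.
A sixth above A in this key is F.
Together with the bass A, this spells D minor in second inversion.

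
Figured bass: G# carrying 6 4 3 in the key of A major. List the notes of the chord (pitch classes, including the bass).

A third above G# in this key is B.
A fourth above G# in this key is C#.
A sixth above G# in this key is E.
Together with the bass G#, this spells C# minor seventh in second inversion.

G#, B, C#, E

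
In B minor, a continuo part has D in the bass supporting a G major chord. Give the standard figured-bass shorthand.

6/4

D is the fifth of G major, so the chord is in second inversion.
A triad in second inversion is figured 6/4, conventionally abbreviated 6/4.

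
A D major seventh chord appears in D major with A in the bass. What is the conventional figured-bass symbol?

A is the fifth of D major seventh, so the chord is in second inversion.
A seventh chord in second inversion is figured 6/4/3, conventionally abbreviated 4/3.

4/3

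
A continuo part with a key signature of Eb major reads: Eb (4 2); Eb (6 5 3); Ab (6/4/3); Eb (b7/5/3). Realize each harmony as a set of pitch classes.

Eb, F, Ab, C | Eb, G, Bb, C | Ab, C, D, F | Eb, G, Bb, Db

Eb (6/4/2): Eb, F, Ab, C.
Eb (6/5/3): Eb, G, Bb, C.
Ab (6/4/3): Ab, C, D, F.
Eb (b7/5/3): Eb, G, Bb, Db.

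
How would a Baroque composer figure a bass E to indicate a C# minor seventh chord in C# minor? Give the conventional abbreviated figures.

6/5

E is the third of C# minor seventh, so the chord is in first inversion.
A seventh chord in first inversion is figured 6/5/3, conventionally abbreviated 6/5.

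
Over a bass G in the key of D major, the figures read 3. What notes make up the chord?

G, B, D

The written figures 3 are shorthand for 5/3: the 5 is implied.
A third above G in this key is B.
A fifth above G in this key is D.
Together with the bass G, this spells G major in root position.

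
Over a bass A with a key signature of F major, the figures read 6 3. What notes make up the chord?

A, C, F

A third above A in this key is C.
A sixth above A in this key is F.
Together with the bass A, this spells F major in first inversion.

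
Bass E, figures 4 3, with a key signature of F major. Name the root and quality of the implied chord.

The figures 4 3 indicate a seventh chord in second inversion.
In second inversion the root lies a fourth above the bass: a fourth above E in F major is A.
The chord tones are E, G, A, C, giving A minor seventh.

A minor seventh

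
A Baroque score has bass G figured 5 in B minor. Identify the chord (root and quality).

The figures 5 indicate a triad in root position.
In root position the bass is the root, so the root is G.
The chord tones are G, B, D, giving G major.

G major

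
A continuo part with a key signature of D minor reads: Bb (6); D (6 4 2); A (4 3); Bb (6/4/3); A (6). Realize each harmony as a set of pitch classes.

Bb (6/3): Bb, D, G.
D (6/4/2): D, E, G, Bb.
A (6/4/3): A, C, D, F.
Bb (6/4/3): Bb, D, E, G.
A (6/3): A, C, F.

Bb, D, G | D, E, G, Bb | A, C, D, F | Bb, D, E, G | A, C, F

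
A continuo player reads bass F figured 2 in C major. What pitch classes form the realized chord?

F, G, B, D

The written figures 2 are shorthand for 6/4/2: the 6/4 are implied.
A second above F in this key is G.
A fourth above F in this key is B.
A sixth above F in this key is D.
Together with the bass F, this spells G dominant seventh in third inversion.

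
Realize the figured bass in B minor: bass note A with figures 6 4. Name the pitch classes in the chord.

A fourth above A in this key is D.
A sixth above A in this key is F#.
Together with the bass A, this spells D major in second inversion.

A, D, F#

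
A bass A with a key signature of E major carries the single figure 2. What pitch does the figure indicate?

B

Counting 1 letter step above A lands on B; in E major, that letter is B.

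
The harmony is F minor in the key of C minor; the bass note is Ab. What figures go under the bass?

6

Ab is the third of F minor, so the chord is in first inversion.
A triad in first inversion is figured 6/3, conventionally abbreviated 6.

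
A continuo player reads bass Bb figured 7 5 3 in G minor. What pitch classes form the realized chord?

A third above Bb in this key is D.
A fifth above Bb in this key is F.
A seventh above Bb in this key is A.
Together with the bass Bb, this spells Bb major seventh in root position.

Bb, D, F, A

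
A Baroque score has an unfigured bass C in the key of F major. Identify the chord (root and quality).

C major

An unfigured bass indicates a triad in root position.
In root position the bass is the root, so the root is C.
The chord tones are C, E, G, giving C major.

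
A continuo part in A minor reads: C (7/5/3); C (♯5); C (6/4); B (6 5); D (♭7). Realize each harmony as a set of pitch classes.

C, E, G, B | C, E, G# | C, F, A | B, D, F, G | D, F, A, Cb

C (7/5/3): C, E, G, B.
C (#5/3): C, E, G#.
C (6/4): C, F, A.
B (6/5/3): B, D, F, G.
D (b7/5/3): D, F, A, Cb.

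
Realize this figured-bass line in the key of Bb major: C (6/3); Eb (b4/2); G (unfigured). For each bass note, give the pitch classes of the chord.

C (6/3): C, Eb, A.
Eb (6/b4/2): Eb, F, Ab, C.
G (5/3): G, Bb, D.

C, Eb, A | Eb, F, Ab, C | G, Bb, D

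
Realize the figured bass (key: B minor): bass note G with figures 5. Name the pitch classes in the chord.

G, B, D

The written figures 5 are shorthand for 5/3: the 3 is implied.
A third above G in this key is B.
A fifth above G in this key is D.
Together with the bass G, this spells G major in root position.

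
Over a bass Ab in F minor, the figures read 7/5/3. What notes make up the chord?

Ab, C, Eb, G

A third above Ab in this key is C.
A fifth above Ab in this key is Eb.
A seventh above Ab in this key is G.
Together with the bass Ab, this spells Ab major seventh in root position.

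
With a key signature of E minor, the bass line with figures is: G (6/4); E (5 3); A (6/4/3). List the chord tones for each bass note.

G, C, E | E, G, B | A, C, D, F#

G (6/4): G, C, E.
E (5/3): E, G, B.
A (6/4/3): A, C, D, F#.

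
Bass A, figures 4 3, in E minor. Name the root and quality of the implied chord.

The figures 4 3 indicate a seventh chord in second inversion.
In second inversion the root lies a fourth above the bass: a fourth above A in E minor is D.
The chord tones are A, C, D, F#, giving D dominant seventh.

D dominant seventh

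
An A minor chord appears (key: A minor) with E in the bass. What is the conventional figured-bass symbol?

6/4

E is the fifth of A minor, so the chord is in second inversion.
A triad in second inversion is figured 6/4, conventionally abbreviated 6/4.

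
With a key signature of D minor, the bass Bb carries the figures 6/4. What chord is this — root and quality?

E diminished

The figures 6/4 indicate a triad in second inversion.
In second inversion the root lies a fourth above the bass: a fourth above Bb in D minor is E.
The chord tones are Bb, E, G, giving E diminished.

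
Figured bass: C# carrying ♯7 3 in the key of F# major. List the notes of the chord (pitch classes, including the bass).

C#, E#, G#, B#

The written figures ♯7 3 are shorthand for 7/5/3: the 5 is implied.
A third above C# in this key is E#.
A fifth above C# in this key is G#.
A seventh above C# in this key is B, raised to B# by the sharp.
Together with the bass C#, this spells C# major seventh in root position.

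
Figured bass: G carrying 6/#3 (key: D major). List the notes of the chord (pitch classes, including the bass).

A third above G in this key is B, raised to B# by the sharp.
A sixth above G in this key is E.

G, B#, E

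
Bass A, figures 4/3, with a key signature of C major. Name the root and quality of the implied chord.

D minor seventh

The figures 4/3 indicate a seventh chord in second inversion.
In second inversion the root lies a fourth above the bass: a fourth above A in C major is D.
The chord tones are A, C, D, F, giving D minor seventh.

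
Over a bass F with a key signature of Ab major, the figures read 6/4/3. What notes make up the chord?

F, Ab, Bb, Db

A third above F in this key is Ab.
A fourth above F in this key is Bb.
A sixth above F in this key is Db.
Together with the bass F, this spells Bb minor seventh in second inversion.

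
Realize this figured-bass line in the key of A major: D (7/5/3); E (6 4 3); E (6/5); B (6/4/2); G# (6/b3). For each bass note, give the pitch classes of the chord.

D (7/5/3): D, F#, A, C#.
E (6/4/3): E, G#, A, C#.
E (6/5/3): E, G#, B, C#.
B (6/4/2): B, C#, E, G#.
G# (6/b3): G#, Bb, E.

D, F#, A, C# | E, G#, A, C# | E, G#, B, C# | B, C#, E, G# | G#, Bb, E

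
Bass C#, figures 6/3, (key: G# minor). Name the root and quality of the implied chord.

The figures 6/3 indicate a triad in first inversion.
In first inversion the root lies a sixth above the bass: a sixth above C# in G# minor is A#.
The chord tones are C#, E, A#, giving A# diminished.

A# diminished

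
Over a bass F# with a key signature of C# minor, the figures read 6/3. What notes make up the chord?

F#, A, D#

A third above F# in this key is A.
A sixth above F# in this key is D#.
Together with the bass F#, this spells D# diminished in first inversion.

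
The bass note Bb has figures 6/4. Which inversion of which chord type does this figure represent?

triad, second inversion

Intervals of 6/4 above the bass form a triad; the bass is the fifth, so this is second inversion.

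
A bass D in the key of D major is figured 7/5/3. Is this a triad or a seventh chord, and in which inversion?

Intervals of 7/5/3 above the bass form a seventh chord; the bass is the root, so this is root position.

seventh chord, root position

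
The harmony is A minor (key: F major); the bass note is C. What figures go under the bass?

C is the third of A minor, so the chord is in first inversion.
A triad in first inversion is figured 6/3, conventionally abbreviated 6.

6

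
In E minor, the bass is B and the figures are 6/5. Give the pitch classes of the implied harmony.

The written figures 6/5 are shorthand for 6/5/3: the 3 is implied.
A third above B in this key is D.
A fifth above B in this key is F#.
A sixth above B in this key is G.
Together with the bass B, this spells G major seventh in first inversion.

B, D, F#, G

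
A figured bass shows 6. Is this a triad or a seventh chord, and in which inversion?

6 is shorthand for 6/3.
Intervals of 6/3 above the bass form a triad; the bass is the third, so this is first inversion.

triad, first inversion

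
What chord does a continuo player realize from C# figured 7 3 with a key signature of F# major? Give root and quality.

The figures 7 3 indicate a seventh chord in root position.
In root position the bass is the root, so the root is C#.
The chord tones are C#, E#, G#, B, giving C# dominant seventh.

C# dominant seventh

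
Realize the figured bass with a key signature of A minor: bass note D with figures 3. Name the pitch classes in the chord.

The written figures 3 are shorthand for 5/3: the 5 is implied.
A third above D in this key is F.
A fifth above D in this key is A.
Together with the bass D, this spells D minor in root position.

D, F, A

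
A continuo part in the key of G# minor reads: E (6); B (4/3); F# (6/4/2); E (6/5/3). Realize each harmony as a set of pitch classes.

E, G#, C# | B, D#, E, G# | F#, G#, B, D# | E, G#, B, C#

E (6/3): E, G#, C#.
B (6/4/3): B, D#, E, G#.
F# (6/4/2): F#, G#, B, D#.
E (6/5/3): E, G#, B, C#.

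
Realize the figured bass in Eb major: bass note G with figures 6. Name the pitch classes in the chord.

The written figures 6 are shorthand for 6/3: the 3 is implied.
A third above G in this key is Bb.
A sixth above G in this key is Eb.
Together with the bass G, this spells Eb major in first inversion.

G, Bb, Eb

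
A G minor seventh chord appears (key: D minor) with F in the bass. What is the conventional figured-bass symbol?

4/2

F is the seventh of G minor seventh, so the chord is in third inversion.
A seventh chord in third inversion is figured 6/4/2, conventionally abbreviated 4/2.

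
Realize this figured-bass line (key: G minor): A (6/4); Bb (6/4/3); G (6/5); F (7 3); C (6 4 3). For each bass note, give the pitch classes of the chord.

A (6/4): A, D, F.
Bb (6/4/3): Bb, D, Eb, G.
G (6/5/3): G, Bb, D, Eb.
F (7/5/3): F, A, C, Eb.
C (6/4/3): C, Eb, F, A.

A, D, F | Bb, D, Eb, G | G, Bb, D, Eb | F, A, C, Eb | C, Eb, F, A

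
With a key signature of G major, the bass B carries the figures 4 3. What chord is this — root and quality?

The figures 4 3 indicate a seventh chord in second inversion.
In second inversion the root lies a fourth above the bass: a fourth above B in G major is E.
The chord tones are B, D, E, G, giving E minor seventh.

E minor seventh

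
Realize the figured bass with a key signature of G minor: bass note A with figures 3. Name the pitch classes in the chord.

The written figures 3 are shorthand for 5/3: the 5 is implied.
A third above A in this key is C.
A fifth above A in this key is Eb.
Together with the bass A, this spells A diminished in root position.

A, C, Eb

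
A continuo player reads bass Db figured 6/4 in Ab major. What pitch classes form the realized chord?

Db, G, Bb

A fourth above Db in this key is G.
A sixth above Db in this key is Bb.
Together with the bass Db, this spells G diminished in second inversion.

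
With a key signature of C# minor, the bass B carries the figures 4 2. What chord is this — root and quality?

C# minor seventh

The figures 4 2 indicate a seventh chord in third inversion.
In third inversion the root lies a second above the bass: a second above B in C# minor is C#.
The chord tones are B, C#, E, G#, giving C# minor seventh.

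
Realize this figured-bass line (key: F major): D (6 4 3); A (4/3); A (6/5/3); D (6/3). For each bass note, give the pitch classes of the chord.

D (6/4/3): D, F, G, Bb.
A (6/4/3): A, C, D, F.
A (6/5/3): A, C, E, F.
D (6/3): D, F, Bb.

D, F, G, Bb | A, C, D, F | A, C, E, F | D, F, Bb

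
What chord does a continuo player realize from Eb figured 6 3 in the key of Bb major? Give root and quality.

The figures 6 3 indicate a triad in first inversion.
In first inversion the root lies a sixth above the bass: a sixth above Eb in Bb major is C.
The chord tones are Eb, G, C, giving C minor.

C minor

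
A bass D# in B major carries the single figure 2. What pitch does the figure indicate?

E

Counting 1 letter step above D# lands on E; in B major, that letter is E.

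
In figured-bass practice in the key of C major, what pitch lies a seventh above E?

Counting 6 letter steps above E lands on D; in C major, that letter is D.

D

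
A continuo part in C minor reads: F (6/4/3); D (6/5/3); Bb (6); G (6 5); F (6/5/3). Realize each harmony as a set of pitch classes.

F (6/4/3): F, Ab, Bb, D.
D (6/5/3): D, F, Ab, Bb.
Bb (6/3): Bb, D, G.
G (6/5/3): G, Bb, D, Eb.
F (6/5/3): F, Ab, C, D.

F, Ab, Bb, D | D, F, Ab, Bb | Bb, D, G | G, Bb, D, Eb | F, Ab, C, D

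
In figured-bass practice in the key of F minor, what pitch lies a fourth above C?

F

Counting 3 letter steps above C lands on F; in F minor, that letter is F.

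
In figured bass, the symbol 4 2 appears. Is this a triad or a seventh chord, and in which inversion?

seventh chord, third inversion

4 2 is shorthand for 6/4/2.
Intervals of 6/4/2 above the bass form a seventh chord; the bass is the seventh, so this is third inversion.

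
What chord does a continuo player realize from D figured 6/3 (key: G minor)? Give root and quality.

The figures 6/3 indicate a triad in first inversion.
In first inversion the root lies a sixth above the bass: a sixth above D in G minor is Bb.
The chord tones are D, F, Bb, giving Bb major.

Bb major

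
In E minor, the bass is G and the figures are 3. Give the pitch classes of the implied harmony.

G, B, D

The written figures 3 are shorthand for 5/3: the 5 is implied.
A third above G in this key is B.
A fifth above G in this key is D.
Together with the bass G, this spells G major in root position.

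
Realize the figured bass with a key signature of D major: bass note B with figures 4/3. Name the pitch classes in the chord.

B, D, E, G

The written figures 4/3 are shorthand for 6/4/3: the 6 is implied.
A third above B in this key is D.
A fourth above B in this key is E.
A sixth above B in this key is G.
Together with the bass B, this spells E minor seventh in second inversion.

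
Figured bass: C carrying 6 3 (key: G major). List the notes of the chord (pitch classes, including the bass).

C, E, A

A third above C in this key is E.
A sixth above C in this key is A.
Together with the bass C, this spells A minor in first inversion.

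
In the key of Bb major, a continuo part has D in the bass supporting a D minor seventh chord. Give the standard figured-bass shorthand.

D is the root of D minor seventh, so the chord is in root position.
A seventh chord in root position is figured 7/5/3, conventionally abbreviated 7.

7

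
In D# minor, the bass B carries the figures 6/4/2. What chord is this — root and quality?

The figures 6/4/2 indicate a seventh chord in third inversion.
In third inversion the root lies a second above the bass: a second above B in D# minor is C#.
The chord tones are B, C#, E#, G#, giving C# dominant seventh.

C# dominant seventh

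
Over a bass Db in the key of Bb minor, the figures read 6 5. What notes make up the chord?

The written figures 6 5 are shorthand for 6/5/3: the 3 is implied.
A third above Db in this key is F.
A fifth above Db in this key is Ab.
A sixth above Db in this key is Bb.
Together with the bass Db, this spells Bb minor seventh in first inversion.

Db, F, Ab, Bb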